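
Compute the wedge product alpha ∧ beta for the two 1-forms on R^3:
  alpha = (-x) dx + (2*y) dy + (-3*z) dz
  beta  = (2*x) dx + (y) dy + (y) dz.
alpha ∧ beta = (-5*x*y) dx ∧ dy + (x*(-y + 6*z)) dx ∧ dz + (y*(2*y + 3*z)) dy ∧ dz

Distribute the wedge, using dx_i ∧ dx_j = -dx_j ∧ dx_i and dx_i ∧ dx_i = 0. For each pair (i, j) with i < j, the coefficient of dx_i ∧ dx_j in alpha ∧ beta is (alpha_i * beta_j - alpha_j * beta_i). Collecting: alpha ∧ beta = (-5*x*y) dx ∧ dy + (x*(-y + 6*z)) dx ∧ dz + (y*(2*y + 3*z)) dy ∧ dz.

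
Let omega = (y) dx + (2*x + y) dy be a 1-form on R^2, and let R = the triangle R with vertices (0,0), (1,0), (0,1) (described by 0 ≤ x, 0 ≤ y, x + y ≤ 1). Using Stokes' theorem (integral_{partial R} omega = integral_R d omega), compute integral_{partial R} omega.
integral_(partial R) omega = 1/2

Stokes: integral_partial_R omega = integral_R d omega with d omega = (∂Q/∂x - ∂P/∂y) dx ∧ dy.
  ∂Q/∂x = 2
  ∂P/∂y = 1
  integrand = ∂Q/∂x - ∂P/∂y = 1.
Integrating over R: integral_0^1 integral_0^{1-x} (1) dy dx = 1/2.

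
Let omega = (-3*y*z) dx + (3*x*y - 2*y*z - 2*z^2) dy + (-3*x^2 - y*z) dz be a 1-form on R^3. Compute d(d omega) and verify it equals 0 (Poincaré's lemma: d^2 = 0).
d(d omega) = 0

Step 1: d omega = sum_{i<j} (∂f_j/∂x_i - ∂f_i/∂x_j) dx_i ∧ dx_j:
  coeff of dx ∧ dy: 3*y + 3*z
  coeff of dx ∧ dz: -6*x + 3*y
  coeff of dy ∧ dz: 2*y + 3*z
Step 2: Apply d again to each 2-form coefficient. The only possible 3-form in R^3 is dx ∧ dy ∧ dz, with coefficient
  ∂(coeff of dy∧dz)/∂x - ∂(coeff of dx∧dz)/∂y + ∂(coeff of dx∧dy)/∂z
  = ∂/∂x (2*y + 3*z) - ∂/∂y (-6*x + 3*y) + ∂/∂z (3*y + 3*z).
Each of these terms simplifies to sums of mixed partials that cancel in pairs. The result is 0 (by equality of mixed partials for smooth functions — Schwarz / Clairaut).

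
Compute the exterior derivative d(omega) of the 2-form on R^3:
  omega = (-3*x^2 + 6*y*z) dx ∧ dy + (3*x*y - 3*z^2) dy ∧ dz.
d(omega) = (9*y) dx ∧ dy ∧ dz

For a 2-form omega = sum_{i<j} g_{ij} dx_i ∧ dx_j, the exterior derivative is
  d(omega) = sum_{i<j} d(g_{ij}) ∧ dx_i ∧ dx_j = sum_{i<j, k} (∂g_{ij}/∂x_k) dx_k ∧ dx_i ∧ dx_j.
Expand each term, using dx_k ∧ dx_i ∧ dx_j = sgn(permutation) dx_{(a)} ∧ dx_{(b)} ∧ dx_{(c)} with (a < b < c) sorted:
  d(-3*x^2 + 6*y*z) includes (∂/∂z)(-3*x^2 + 6*y*z) dz = (6*y) dz, which multiplied by dx ∧ dy gives (6*y) dx ∧ dy ∧ dz
  d(3*x*y - 3*z^2) includes (∂/∂x)(3*x*y - 3*z^2) dx = (3*y) dx, which multiplied by dy ∧ dz gives (3*y) dx ∧ dy ∧ dz
Collecting like 3-forms: d(omega) = (9*y) dx ∧ dy ∧ dz.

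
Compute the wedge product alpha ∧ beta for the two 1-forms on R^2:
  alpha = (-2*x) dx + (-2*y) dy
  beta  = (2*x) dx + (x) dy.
alpha ∧ beta = (2*x*(-x + 2*y)) dx ∧ dy

Distribute the wedge, using dx_i ∧ dx_j = -dx_j ∧ dx_i and dx_i ∧ dx_i = 0. For each pair (i, j) with i < j, the coefficient of dx_i ∧ dx_j in alpha ∧ beta is (alpha_i * beta_j - alpha_j * beta_i). Collecting: alpha ∧ beta = (2*x*(-x + 2*y)) dx ∧ dy.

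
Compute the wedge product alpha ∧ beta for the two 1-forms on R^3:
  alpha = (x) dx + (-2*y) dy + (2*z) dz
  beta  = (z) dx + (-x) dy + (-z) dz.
alpha ∧ beta = (-x^2 + 2*y*z) dx ∧ dy + (-z*(x + 2*z)) dx ∧ dz + (2*z*(x + y)) dy ∧ dz

Distribute the wedge, using dx_i ∧ dx_j = -dx_j ∧ dx_i and dx_i ∧ dx_i = 0. For each pair (i, j) with i < j, the coefficient of dx_i ∧ dx_j in alpha ∧ beta is (alpha_i * beta_j - alpha_j * beta_i). Collecting: alpha ∧ beta = (-x^2 + 2*y*z) dx ∧ dy + (-z*(x + 2*z)) dx ∧ dz + (2*z*(x + y)) dy ∧ dz.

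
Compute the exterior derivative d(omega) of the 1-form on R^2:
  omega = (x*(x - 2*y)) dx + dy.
d(omega) = (2*x) dx ∧ dy

For a 1-form omega = sum_i f_i dx_i, the exterior derivative is
  d(omega) = sum_{i < j} (∂f_j/∂x_i - ∂f_i/∂x_j) dx_i ∧ dx_j.
  coefficient of dx ∧ dy: ∂f_2/∂x - ∂f_1/∂y = ∂(1)/∂x - ∂(x*(x - 2*y))/∂y = 2*x
Assembling: d(omega) = (2*x) dx ∧ dy.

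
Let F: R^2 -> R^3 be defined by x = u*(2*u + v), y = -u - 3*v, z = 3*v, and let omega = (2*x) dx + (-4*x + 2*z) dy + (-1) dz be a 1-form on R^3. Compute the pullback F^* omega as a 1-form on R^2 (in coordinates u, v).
F^* omega = (16*u^3 + 12*u^2*v + 8*u^2 + 2*u*v^2 + 4*u*v - 6*v) du + (4*u^3 + 2*u^2*v + 24*u^2 + 12*u*v - 18*v - 3) dv

Using F^*(f dg) = (f ∘ F) d(g ∘ F), substitute each coordinate x_i by F_i(u, v) in f_i, and replace dx_i by d F_i = (∂F_i/∂u) du + (∂F_i/∂v) dv.
  For the x component: f_1(F) = 2*u*(2*u + v); d F_1 = (4*u + v) du + (u) dv
  For the y component: f_2(F) = -8*u^2 - 4*u*v + 6*v; d F_2 = (-1) du + (-3) dv
  For the z component: f_3(F) = -1; d F_3 = (0) du + (3) dv
Combining and collecting du, dv coefficients:
  coeff of du: 16*u^3 + 12*u^2*v + 8*u^2 + 2*u*v^2 + 4*u*v - 6*v
  coeff of dv: 4*u^3 + 2*u^2*v + 24*u^2 + 12*u*v - 18*v - 3
F^* omega = (16*u^3 + 12*u^2*v + 8*u^2 + 2*u*v^2 + 4*u*v - 6*v) du + (4*u^3 + 2*u^2*v + 24*u^2 + 12*u*v - 18*v - 3) dv.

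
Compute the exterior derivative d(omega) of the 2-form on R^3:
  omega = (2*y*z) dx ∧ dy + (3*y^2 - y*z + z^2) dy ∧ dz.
d(omega) = (2*y) dx ∧ dy ∧ dz

For a 2-form omega = sum_{i<j} g_{ij} dx_i ∧ dx_j, the exterior derivative is
  d(omega) = sum_{i<j} d(g_{ij}) ∧ dx_i ∧ dx_j = sum_{i<j, k} (∂g_{ij}/∂x_k) dx_k ∧ dx_i ∧ dx_j.
Expand each term, using dx_k ∧ dx_i ∧ dx_j = sgn(permutation) dx_{(a)} ∧ dx_{(b)} ∧ dx_{(c)} with (a < b < c) sorted:
  d(2*y*z) includes (∂/∂z)(2*y*z) dz = (2*y) dz, which multiplied by dx ∧ dy gives (2*y) dx ∧ dy ∧ dz
Collecting like 3-forms: d(omega) = (2*y) dx ∧ dy ∧ dz.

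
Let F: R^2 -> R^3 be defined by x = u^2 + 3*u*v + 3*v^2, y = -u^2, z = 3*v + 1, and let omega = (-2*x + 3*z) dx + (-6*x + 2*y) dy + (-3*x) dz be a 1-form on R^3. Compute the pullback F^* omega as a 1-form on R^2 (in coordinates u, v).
F^* omega = (12*u^3 + 18*u^2*v + 6*u*v^2 + 18*u*v + 6*u - 18*v^3 + 27*v^2 + 9*v) du + (-6*u^3 - 30*u^2*v - 9*u^2 - 54*u*v^2 + 9*u - 36*v^3 + 27*v^2 + 18*v) dv

Using F^*(f dg) = (f ∘ F) d(g ∘ F), substitute each coordinate x_i by F_i(u, v) in f_i, and replace dx_i by d F_i = (∂F_i/∂u) du + (∂F_i/∂v) dv.
  For the x component: f_1(F) = -2*u^2 - 6*u*v - 6*v^2 + 9*v + 3; d F_1 = (2*u + 3*v) du + (3*u + 6*v) dv
  For the y component: f_2(F) = -8*u^2 - 18*u*v - 18*v^2; d F_2 = (-2*u) du + (0) dv
  For the z component: f_3(F) = -3*u^2 - 9*u*v - 9*v^2; d F_3 = (0) du + (3) dv
Combining and collecting du, dv coefficients:
  coeff of du: 12*u^3 + 18*u^2*v + 6*u*v^2 + 18*u*v + 6*u - 18*v^3 + 27*v^2 + 9*v
  coeff of dv: -6*u^3 - 30*u^2*v - 9*u^2 - 54*u*v^2 + 9*u - 36*v^3 + 27*v^2 + 18*v
F^* omega = (12*u^3 + 18*u^2*v + 6*u*v^2 + 18*u*v + 6*u - 18*v^3 + 27*v^2 + 9*v) du + (-6*u^3 - 30*u^2*v - 9*u^2 - 54*u*v^2 + 9*u - 36*v^3 + 27*v^2 + 18*v) dv.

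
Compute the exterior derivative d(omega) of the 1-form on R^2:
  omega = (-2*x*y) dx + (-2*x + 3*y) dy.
d(omega) = (2*x - 2) dx ∧ dy

For a 1-form omega = sum_i f_i dx_i, the exterior derivative is
  d(omega) = sum_{i < j} (∂f_j/∂x_i - ∂f_i/∂x_j) dx_i ∧ dx_j.
  coefficient of dx ∧ dy: ∂f_2/∂x - ∂f_1/∂y = ∂(-2*x + 3*y)/∂x - ∂(-2*x*y)/∂y = 2*x - 2
Assembling: d(omega) = (2*x - 2) dx ∧ dy.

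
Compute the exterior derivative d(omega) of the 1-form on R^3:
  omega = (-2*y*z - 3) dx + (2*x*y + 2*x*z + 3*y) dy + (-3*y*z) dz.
d(omega) = (2*y + 4*z) dx ∧ dy + (2*y) dx ∧ dz + (-2*x - 3*z) dy ∧ dz

For a 1-form omega = sum_i f_i dx_i, the exterior derivative is
  d(omega) = sum_{i < j} (∂f_j/∂x_i - ∂f_i/∂x_j) dx_i ∧ dx_j.
  coefficient of dx ∧ dy: ∂f_2/∂x - ∂f_1/∂y = ∂(2*x*y + 2*x*z + 3*y)/∂x - ∂(-2*y*z - 3)/∂y = 2*y + 4*z
  coefficient of dx ∧ dz: ∂f_3/∂x - ∂f_1/∂z = ∂(-3*y*z)/∂x - ∂(-2*y*z - 3)/∂z = 2*y
  coefficient of dy ∧ dz: ∂f_3/∂y - ∂f_2/∂z = ∂(-3*y*z)/∂y - ∂(2*x*y + 2*x*z + 3*y)/∂z = -2*x - 3*z
Assembling: d(omega) = (2*y + 4*z) dx ∧ dy + (2*y) dx ∧ dz + (-2*x - 3*z) dy ∧ dz.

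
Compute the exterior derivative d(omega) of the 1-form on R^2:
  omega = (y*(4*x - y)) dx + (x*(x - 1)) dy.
d(omega) = (-2*x + 2*y - 1) dx ∧ dy

For a 1-form omega = sum_i f_i dx_i, the exterior derivative is
  d(omega) = sum_{i < j} (∂f_j/∂x_i - ∂f_i/∂x_j) dx_i ∧ dx_j.
  coefficient of dx ∧ dy: ∂f_2/∂x - ∂f_1/∂y = ∂(x*(x - 1))/∂x - ∂(y*(4*x - y))/∂y = -2*x + 2*y - 1
Assembling: d(omega) = (-2*x + 2*y - 1) dx ∧ dy.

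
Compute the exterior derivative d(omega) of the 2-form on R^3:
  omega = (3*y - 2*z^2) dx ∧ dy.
d(omega) = (-4*z) dx ∧ dy ∧ dz

For a 2-form omega = sum_{i<j} g_{ij} dx_i ∧ dx_j, the exterior derivative is
  d(omega) = sum_{i<j} d(g_{ij}) ∧ dx_i ∧ dx_j = sum_{i<j, k} (∂g_{ij}/∂x_k) dx_k ∧ dx_i ∧ dx_j.
Expand each term, using dx_k ∧ dx_i ∧ dx_j = sgn(permutation) dx_{(a)} ∧ dx_{(b)} ∧ dx_{(c)} with (a < b < c) sorted:
  d(3*y - 2*z^2) includes (∂/∂z)(3*y - 2*z^2) dz = (-4*z) dz, which multiplied by dx ∧ dy gives (-4*z) dx ∧ dy ∧ dz
Collecting like 3-forms: d(omega) = (-4*z) dx ∧ dy ∧ dz.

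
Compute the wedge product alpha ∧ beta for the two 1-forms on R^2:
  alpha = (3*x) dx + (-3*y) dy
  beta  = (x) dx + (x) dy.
alpha ∧ beta = (3*x*(x + y)) dx ∧ dy

Distribute the wedge, using dx_i ∧ dx_j = -dx_j ∧ dx_i and dx_i ∧ dx_i = 0. For each pair (i, j) with i < j, the coefficient of dx_i ∧ dx_j in alpha ∧ beta is (alpha_i * beta_j - alpha_j * beta_i). Collecting: alpha ∧ beta = (3*x*(x + y)) dx ∧ dy.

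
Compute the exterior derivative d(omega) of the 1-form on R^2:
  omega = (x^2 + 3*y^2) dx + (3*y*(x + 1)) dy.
d(omega) = (-3*y) dx ∧ dy

For a 1-form omega = sum_i f_i dx_i, the exterior derivative is
  d(omega) = sum_{i < j} (∂f_j/∂x_i - ∂f_i/∂x_j) dx_i ∧ dx_j.
  coefficient of dx ∧ dy: ∂f_2/∂x - ∂f_1/∂y = ∂(3*y*(x + 1))/∂x - ∂(x^2 + 3*y^2)/∂y = -3*y
Assembling: d(omega) = (-3*y) dx ∧ dy.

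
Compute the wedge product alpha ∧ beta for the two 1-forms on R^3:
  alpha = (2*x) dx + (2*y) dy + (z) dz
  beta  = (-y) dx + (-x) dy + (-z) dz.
alpha ∧ beta = (-2*x^2 + 2*y^2) dx ∧ dy + (z*(-2*x + y)) dx ∧ dz + (z*(x - 2*y)) dy ∧ dz

Distribute the wedge, using dx_i ∧ dx_j = -dx_j ∧ dx_i and dx_i ∧ dx_i = 0. For each pair (i, j) with i < j, the coefficient of dx_i ∧ dx_j in alpha ∧ beta is (alpha_i * beta_j - alpha_j * beta_i). Collecting: alpha ∧ beta = (-2*x^2 + 2*y^2) dx ∧ dy + (z*(-2*x + y)) dx ∧ dz + (z*(x - 2*y)) dy ∧ dz.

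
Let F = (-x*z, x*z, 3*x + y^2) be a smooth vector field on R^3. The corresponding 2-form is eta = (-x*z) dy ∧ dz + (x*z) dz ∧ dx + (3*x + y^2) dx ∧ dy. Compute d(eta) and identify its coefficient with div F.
d(eta) = (-z) dx ∧ dy ∧ dz; div F = -z

For a 2-form in R^3 of the form above, applying d gives a 3-form with coefficient ∂P/∂x + ∂Q/∂y + ∂R/∂z:
  ∂P/∂x = -z
  ∂Q/∂y = 0
  ∂R/∂z = 0
Sum = -z, which is exactly div F.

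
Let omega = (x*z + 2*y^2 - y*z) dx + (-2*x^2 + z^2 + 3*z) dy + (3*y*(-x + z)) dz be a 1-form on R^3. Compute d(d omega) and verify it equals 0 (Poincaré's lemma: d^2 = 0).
d(d omega) = 0

Step 1: d omega = sum_{i<j} (∂f_j/∂x_i - ∂f_i/∂x_j) dx_i ∧ dx_j:
  coeff of dx ∧ dy: -4*x - 4*y + z
  coeff of dx ∧ dz: -x - 2*y
  coeff of dy ∧ dz: -3*x + z - 3
Step 2: Apply d again to each 2-form coefficient. The only possible 3-form in R^3 is dx ∧ dy ∧ dz, with coefficient
  ∂(coeff of dy∧dz)/∂x - ∂(coeff of dx∧dz)/∂y + ∂(coeff of dx∧dy)/∂z
  = ∂/∂x (-3*x + z - 3) - ∂/∂y (-x - 2*y) + ∂/∂z (-4*x - 4*y + z).
Each of these terms simplifies to sums of mixed partials that cancel in pairs. The result is 0 (by equality of mixed partials for smooth functions — Schwarz / Clairaut).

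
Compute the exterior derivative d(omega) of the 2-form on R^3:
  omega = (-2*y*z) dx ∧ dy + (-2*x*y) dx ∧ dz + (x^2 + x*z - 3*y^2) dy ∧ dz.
d(omega) = (4*x - 2*y + z) dx ∧ dy ∧ dz

For a 2-form omega = sum_{i<j} g_{ij} dx_i ∧ dx_j, the exterior derivative is
  d(omega) = sum_{i<j} d(g_{ij}) ∧ dx_i ∧ dx_j = sum_{i<j, k} (∂g_{ij}/∂x_k) dx_k ∧ dx_i ∧ dx_j.
Expand each term, using dx_k ∧ dx_i ∧ dx_j = sgn(permutation) dx_{(a)} ∧ dx_{(b)} ∧ dx_{(c)} with (a < b < c) sorted:
  d(-2*y*z) includes (∂/∂z)(-2*y*z) dz = (-2*y) dz, which multiplied by dx ∧ dy gives (-2*y) dx ∧ dy ∧ dz
  d(-2*x*y) includes (∂/∂y)(-2*x*y) dy = (-2*x) dy, which multiplied by dx ∧ dz gives (2*x) dx ∧ dy ∧ dz
  d(x^2 + x*z - 3*y^2) includes (∂/∂x)(x^2 + x*z - 3*y^2) dx = (2*x + z) dx, which multiplied by dy ∧ dz gives (2*x + z) dx ∧ dy ∧ dz
Collecting like 3-forms: d(omega) = (4*x - 2*y + z) dx ∧ dy ∧ dz.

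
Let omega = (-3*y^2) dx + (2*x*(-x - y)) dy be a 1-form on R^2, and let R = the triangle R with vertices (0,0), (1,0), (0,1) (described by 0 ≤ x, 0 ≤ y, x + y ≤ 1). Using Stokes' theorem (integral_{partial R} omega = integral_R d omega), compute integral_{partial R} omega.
integral_(partial R) omega = 0

Stokes: integral_partial_R omega = integral_R d omega with d omega = (∂Q/∂x - ∂P/∂y) dx ∧ dy.
  ∂Q/∂x = -4*x - 2*y
  ∂P/∂y = -6*y
  integrand = ∂Q/∂x - ∂P/∂y = -4*x + 4*y.
Integrating over R: integral_0^1 integral_0^{1-x} (-4*x + 4*y) dy dx = 0.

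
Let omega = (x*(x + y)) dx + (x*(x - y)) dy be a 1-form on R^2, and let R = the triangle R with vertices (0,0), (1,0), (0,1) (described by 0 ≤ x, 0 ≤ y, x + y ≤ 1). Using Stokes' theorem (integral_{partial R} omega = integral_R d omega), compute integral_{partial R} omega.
integral_(partial R) omega = 0

Stokes: integral_partial_R omega = integral_R d omega with d omega = (∂Q/∂x - ∂P/∂y) dx ∧ dy.
  ∂Q/∂x = 2*x - y
  ∂P/∂y = x
  integrand = ∂Q/∂x - ∂P/∂y = x - y.
Integrating over R: integral_0^1 integral_0^{1-x} (x - y) dy dx = 0.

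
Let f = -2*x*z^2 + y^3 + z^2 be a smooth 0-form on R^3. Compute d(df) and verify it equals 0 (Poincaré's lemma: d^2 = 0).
d(df) = 0

Step 1: df = sum_i (∂f/∂x_i) dx_i = (-2*z^2) dx + (3*y^2) dy + (2*z*(1 - 2*x)) dz.
Step 2: Apply d again. Using the 1-form formula, the coefficient of dx ∧ dy in d(df) is ∂^2 f/∂x ∂y - ∂^2 f/∂y ∂x = (0) - (0) = 0 (equality of mixed partials for smooth f).
Similarly for dx ∧ dz and dy ∧ dz — all coefficients vanish. So d(df) = 0.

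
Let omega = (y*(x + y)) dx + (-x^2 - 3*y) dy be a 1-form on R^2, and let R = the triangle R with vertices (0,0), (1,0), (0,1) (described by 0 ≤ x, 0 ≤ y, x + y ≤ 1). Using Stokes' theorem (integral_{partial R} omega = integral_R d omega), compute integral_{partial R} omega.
integral_(partial R) omega = -5/6

Stokes: integral_partial_R omega = integral_R d omega with d omega = (∂Q/∂x - ∂P/∂y) dx ∧ dy.
  ∂Q/∂x = -2*x
  ∂P/∂y = x + 2*y
  integrand = ∂Q/∂x - ∂P/∂y = -3*x - 2*y.
Integrating over R: integral_0^1 integral_0^{1-x} (-3*x - 2*y) dy dx = -5/6.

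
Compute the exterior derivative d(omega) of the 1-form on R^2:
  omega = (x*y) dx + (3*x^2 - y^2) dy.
d(omega) = (5*x) dx ∧ dy

For a 1-form omega = sum_i f_i dx_i, the exterior derivative is
  d(omega) = sum_{i < j} (∂f_j/∂x_i - ∂f_i/∂x_j) dx_i ∧ dx_j.
  coefficient of dx ∧ dy: ∂f_2/∂x - ∂f_1/∂y = ∂(3*x^2 - y^2)/∂x - ∂(x*y)/∂y = 5*x
Assembling: d(omega) = (5*x) dx ∧ dy.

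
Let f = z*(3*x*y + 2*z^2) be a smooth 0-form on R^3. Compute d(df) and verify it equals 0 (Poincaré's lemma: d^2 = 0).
d(df) = 0

Step 1: df = sum_i (∂f/∂x_i) dx_i = (3*y*z) dx + (3*x*z) dy + (3*x*y + 6*z^2) dz.
Step 2: Apply d again. Using the 1-form formula, the coefficient of dx ∧ dy in d(df) is ∂^2 f/∂x ∂y - ∂^2 f/∂y ∂x = (3*z) - (3*z) = 0 (equality of mixed partials for smooth f).
Similarly for dx ∧ dz and dy ∧ dz — all coefficients vanish. So d(df) = 0.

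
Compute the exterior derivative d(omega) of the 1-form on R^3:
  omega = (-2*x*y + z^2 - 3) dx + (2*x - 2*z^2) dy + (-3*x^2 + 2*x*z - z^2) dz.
d(omega) = (2*x + 2) dx ∧ dy + (-6*x) dx ∧ dz + (4*z) dy ∧ dz

For a 1-form omega = sum_i f_i dx_i, the exterior derivative is
  d(omega) = sum_{i < j} (∂f_j/∂x_i - ∂f_i/∂x_j) dx_i ∧ dx_j.
  coefficient of dx ∧ dy: ∂f_2/∂x - ∂f_1/∂y = ∂(2*x - 2*z^2)/∂x - ∂(-2*x*y + z^2 - 3)/∂y = 2*x + 2
  coefficient of dx ∧ dz: ∂f_3/∂x - ∂f_1/∂z = ∂(-3*x^2 + 2*x*z - z^2)/∂x - ∂(-2*x*y + z^2 - 3)/∂z = -6*x
  coefficient of dy ∧ dz: ∂f_3/∂y - ∂f_2/∂z = ∂(-3*x^2 + 2*x*z - z^2)/∂y - ∂(2*x - 2*z^2)/∂z = 4*z
Assembling: d(omega) = (2*x + 2) dx ∧ dy + (-6*x) dx ∧ dz + (4*z) dy ∧ dz.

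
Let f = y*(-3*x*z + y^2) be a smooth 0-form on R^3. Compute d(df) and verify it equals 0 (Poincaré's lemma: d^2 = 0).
d(df) = 0

Step 1: df = sum_i (∂f/∂x_i) dx_i = (-3*y*z) dx + (-3*x*z + 3*y^2) dy + (-3*x*y) dz.
Step 2: Apply d again. Using the 1-form formula, the coefficient of dx ∧ dy in d(df) is ∂^2 f/∂x ∂y - ∂^2 f/∂y ∂x = (-3*z) - (-3*z) = 0 (equality of mixed partials for smooth f).
Similarly for dx ∧ dz and dy ∧ dz — all coefficients vanish. So d(df) = 0.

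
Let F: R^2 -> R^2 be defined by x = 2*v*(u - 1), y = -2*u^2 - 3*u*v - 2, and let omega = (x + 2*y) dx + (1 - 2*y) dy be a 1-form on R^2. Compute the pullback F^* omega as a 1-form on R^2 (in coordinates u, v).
F^* omega = (-16*u^3 - 44*u^2*v - 26*u*v^2 - 20*u - 4*v^2 - 23*v) du + (-20*u^3 - 26*u^2*v + 8*u^2 + 4*u*v - 23*u + 4*v + 8) dv

Using F^*(f dg) = (f ∘ F) d(g ∘ F), substitute each coordinate x_i by F_i(u, v) in f_i, and replace dx_i by d F_i = (∂F_i/∂u) du + (∂F_i/∂v) dv.
  For the x component: f_1(F) = -4*u^2 - 4*u*v - 2*v - 4; d F_1 = (2*v) du + (2*u - 2) dv
  For the y component: f_2(F) = 4*u^2 + 6*u*v + 5; d F_2 = (-4*u - 3*v) du + (-3*u) dv
Combining and collecting du, dv coefficients:
  coeff of du: -16*u^3 - 44*u^2*v - 26*u*v^2 - 20*u - 4*v^2 - 23*v
  coeff of dv: -20*u^3 - 26*u^2*v + 8*u^2 + 4*u*v - 23*u + 4*v + 8
F^* omega = (-16*u^3 - 44*u^2*v - 26*u*v^2 - 20*u - 4*v^2 - 23*v) du + (-20*u^3 - 26*u^2*v + 8*u^2 + 4*u*v - 23*u + 4*v + 8) dv.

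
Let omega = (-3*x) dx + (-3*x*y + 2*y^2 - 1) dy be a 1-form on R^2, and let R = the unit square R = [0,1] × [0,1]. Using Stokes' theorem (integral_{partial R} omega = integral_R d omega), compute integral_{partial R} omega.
integral_(partial R) omega = -3/2

Stokes: integral_partial_R omega = integral_R d omega with d omega = (∂Q/∂x - ∂P/∂y) dx ∧ dy.
  ∂Q/∂x = -3*y
  ∂P/∂y = 0
  integrand = ∂Q/∂x - ∂P/∂y = -3*y.
Integrating over R: integral_0^1 integral_0^1 (-3*y) dx dy = -3/2.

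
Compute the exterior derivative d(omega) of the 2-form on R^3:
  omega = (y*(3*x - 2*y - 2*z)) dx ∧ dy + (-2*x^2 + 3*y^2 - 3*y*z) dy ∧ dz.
d(omega) = (-4*x - 2*y) dx ∧ dy ∧ dz

For a 2-form omega = sum_{i<j} g_{ij} dx_i ∧ dx_j, the exterior derivative is
  d(omega) = sum_{i<j} d(g_{ij}) ∧ dx_i ∧ dx_j = sum_{i<j, k} (∂g_{ij}/∂x_k) dx_k ∧ dx_i ∧ dx_j.
Expand each term, using dx_k ∧ dx_i ∧ dx_j = sgn(permutation) dx_{(a)} ∧ dx_{(b)} ∧ dx_{(c)} with (a < b < c) sorted:
  d(y*(3*x - 2*y - 2*z)) includes (∂/∂z)(y*(3*x - 2*y - 2*z)) dz = (-2*y) dz, which multiplied by dx ∧ dy gives (-2*y) dx ∧ dy ∧ dz
  d(-2*x^2 + 3*y^2 - 3*y*z) includes (∂/∂x)(-2*x^2 + 3*y^2 - 3*y*z) dx = (-4*x) dx, which multiplied by dy ∧ dz gives (-4*x) dx ∧ dy ∧ dz
Collecting like 3-forms: d(omega) = (-4*x - 2*y) dx ∧ dy ∧ dz.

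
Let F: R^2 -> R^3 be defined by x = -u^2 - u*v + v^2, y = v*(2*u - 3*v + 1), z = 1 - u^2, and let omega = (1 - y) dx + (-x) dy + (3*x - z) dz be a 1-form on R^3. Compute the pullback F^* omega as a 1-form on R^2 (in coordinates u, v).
F^* omega = (4*u^3 + 12*u^2*v - 8*u*v^2 + 2*u*v - 5*v^3 + v^2 - v) du + (2*u^3 - 2*u^2*v + u^2 - 15*u*v^2 + 2*u*v - u + 12*v^3 - 3*v^2 + 2*v) dv

Using F^*(f dg) = (f ∘ F) d(g ∘ F), substitute each coordinate x_i by F_i(u, v) in f_i, and replace dx_i by d F_i = (∂F_i/∂u) du + (∂F_i/∂v) dv.
  For the x component: f_1(F) = -2*u*v + 3*v^2 - v + 1; d F_1 = (-2*u - v) du + (-u + 2*v) dv
  For the y component: f_2(F) = u^2 + u*v - v^2; d F_2 = (2*v) du + (2*u - 6*v + 1) dv
  For the z component: f_3(F) = -2*u^2 - 3*u*v + 3*v^2 - 1; d F_3 = (-2*u) du + (0) dv
Combining and collecting du, dv coefficients:
  coeff of du: 4*u^3 + 12*u^2*v - 8*u*v^2 + 2*u*v - 5*v^3 + v^2 - v
  coeff of dv: 2*u^3 - 2*u^2*v + u^2 - 15*u*v^2 + 2*u*v - u + 12*v^3 - 3*v^2 + 2*v
F^* omega = (4*u^3 + 12*u^2*v - 8*u*v^2 + 2*u*v - 5*v^3 + v^2 - v) du + (2*u^3 - 2*u^2*v + u^2 - 15*u*v^2 + 2*u*v - u + 12*v^3 - 3*v^2 + 2*v) dv.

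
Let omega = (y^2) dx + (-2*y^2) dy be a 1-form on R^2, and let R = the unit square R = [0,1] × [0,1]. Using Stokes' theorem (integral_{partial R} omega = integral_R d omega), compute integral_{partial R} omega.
integral_(partial R) omega = -1

Stokes: integral_partial_R omega = integral_R d omega with d omega = (∂Q/∂x - ∂P/∂y) dx ∧ dy.
  ∂Q/∂x = 0
  ∂P/∂y = 2*y
  integrand = ∂Q/∂x - ∂P/∂y = -2*y.
Integrating over R: integral_0^1 integral_0^1 (-2*y) dx dy = -1.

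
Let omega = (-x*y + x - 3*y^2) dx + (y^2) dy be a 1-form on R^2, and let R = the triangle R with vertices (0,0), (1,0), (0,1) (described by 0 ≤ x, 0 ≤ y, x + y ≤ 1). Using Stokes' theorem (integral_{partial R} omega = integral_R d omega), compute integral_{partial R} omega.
integral_(partial R) omega = 7/6

Stokes: integral_partial_R omega = integral_R d omega with d omega = (∂Q/∂x - ∂P/∂y) dx ∧ dy.
  ∂Q/∂x = 0
  ∂P/∂y = -x - 6*y
  integrand = ∂Q/∂x - ∂P/∂y = x + 6*y.
Integrating over R: integral_0^1 integral_0^{1-x} (x + 6*y) dy dx = 7/6.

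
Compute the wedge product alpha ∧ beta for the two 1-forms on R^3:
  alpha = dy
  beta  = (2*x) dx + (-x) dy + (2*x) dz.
alpha ∧ beta = (-2*x) dx ∧ dy + (2*x) dy ∧ dz

Distribute the wedge, using dx_i ∧ dx_j = -dx_j ∧ dx_i and dx_i ∧ dx_i = 0. For each pair (i, j) with i < j, the coefficient of dx_i ∧ dx_j in alpha ∧ beta is (alpha_i * beta_j - alpha_j * beta_i). Collecting: alpha ∧ beta = (-2*x) dx ∧ dy + (2*x) dy ∧ dz.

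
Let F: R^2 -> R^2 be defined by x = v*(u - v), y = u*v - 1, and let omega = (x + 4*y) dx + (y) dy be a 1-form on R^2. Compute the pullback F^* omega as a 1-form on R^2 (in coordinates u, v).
F^* omega = (v*(6*u*v - v^2 - 5)) du + (6*u^2*v - 11*u*v^2 - 5*u + 2*v^3 + 8*v) dv

Using F^*(f dg) = (f ∘ F) d(g ∘ F), substitute each coordinate x_i by F_i(u, v) in f_i, and replace dx_i by d F_i = (∂F_i/∂u) du + (∂F_i/∂v) dv.
  For the x component: f_1(F) = 5*u*v - v^2 - 4; d F_1 = (v) du + (u - 2*v) dv
  For the y component: f_2(F) = u*v - 1; d F_2 = (v) du + (u) dv
Combining and collecting du, dv coefficients:
  coeff of du: v*(6*u*v - v^2 - 5)
  coeff of dv: 6*u^2*v - 11*u*v^2 - 5*u + 2*v^3 + 8*v
F^* omega = (v*(6*u*v - v^2 - 5)) du + (6*u^2*v - 11*u*v^2 - 5*u + 2*v^3 + 8*v) dv.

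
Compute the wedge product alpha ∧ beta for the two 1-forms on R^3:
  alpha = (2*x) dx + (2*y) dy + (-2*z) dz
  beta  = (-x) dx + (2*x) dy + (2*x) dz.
alpha ∧ beta = (2*x*(2*x + y)) dx ∧ dy + (2*x*(2*x - z)) dx ∧ dz + (4*x*(y + z)) dy ∧ dz

Distribute the wedge, using dx_i ∧ dx_j = -dx_j ∧ dx_i and dx_i ∧ dx_i = 0. For each pair (i, j) with i < j, the coefficient of dx_i ∧ dx_j in alpha ∧ beta is (alpha_i * beta_j - alpha_j * beta_i). Collecting: alpha ∧ beta = (2*x*(2*x + y)) dx ∧ dy + (2*x*(2*x - z)) dx ∧ dz + (4*x*(y + z)) dy ∧ dz.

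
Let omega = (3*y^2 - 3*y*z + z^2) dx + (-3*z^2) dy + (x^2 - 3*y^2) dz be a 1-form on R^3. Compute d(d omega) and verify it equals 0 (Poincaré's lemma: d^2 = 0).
d(d omega) = 0

Step 1: d omega = sum_{i<j} (∂f_j/∂x_i - ∂f_i/∂x_j) dx_i ∧ dx_j:
  coeff of dx ∧ dy: -6*y + 3*z
  coeff of dx ∧ dz: 2*x + 3*y - 2*z
  coeff of dy ∧ dz: -6*y + 6*z
Step 2: Apply d again to each 2-form coefficient. The only possible 3-form in R^3 is dx ∧ dy ∧ dz, with coefficient
  ∂(coeff of dy∧dz)/∂x - ∂(coeff of dx∧dz)/∂y + ∂(coeff of dx∧dy)/∂z
  = ∂/∂x (-6*y + 6*z) - ∂/∂y (2*x + 3*y - 2*z) + ∂/∂z (-6*y + 3*z).
Each of these terms simplifies to sums of mixed partials that cancel in pairs. The result is 0 (by equality of mixed partials for smooth functions — Schwarz / Clairaut).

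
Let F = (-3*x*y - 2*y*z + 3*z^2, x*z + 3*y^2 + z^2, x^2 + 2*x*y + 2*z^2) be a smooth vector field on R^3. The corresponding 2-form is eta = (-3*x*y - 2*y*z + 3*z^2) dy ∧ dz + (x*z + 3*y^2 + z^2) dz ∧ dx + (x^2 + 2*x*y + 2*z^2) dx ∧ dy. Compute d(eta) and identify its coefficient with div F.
d(eta) = (3*y + 4*z) dx ∧ dy ∧ dz; div F = 3*y + 4*z

For a 2-form in R^3 of the form above, applying d gives a 3-form with coefficient ∂P/∂x + ∂Q/∂y + ∂R/∂z:
  ∂P/∂x = -3*y
  ∂Q/∂y = 6*y
  ∂R/∂z = 4*z
Sum = 3*y + 4*z, which is exactly div F.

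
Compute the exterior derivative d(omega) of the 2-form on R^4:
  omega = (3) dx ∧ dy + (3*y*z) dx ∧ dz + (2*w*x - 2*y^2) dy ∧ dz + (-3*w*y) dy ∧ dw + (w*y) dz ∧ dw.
d(omega) = (2*w - 3*z) dx ∧ dy ∧ dz + (w + 2*x) dy ∧ dz ∧ dw

For a 2-form omega = sum_{i<j} g_{ij} dx_i ∧ dx_j, the exterior derivative is
  d(omega) = sum_{i<j} d(g_{ij}) ∧ dx_i ∧ dx_j = sum_{i<j, k} (∂g_{ij}/∂x_k) dx_k ∧ dx_i ∧ dx_j.
Expand each term, using dx_k ∧ dx_i ∧ dx_j = sgn(permutation) dx_{(a)} ∧ dx_{(b)} ∧ dx_{(c)} with (a < b < c) sorted:
  d(3*y*z) includes (∂/∂y)(3*y*z) dy = (3*z) dy, which multiplied by dx ∧ dz gives (-3*z) dx ∧ dy ∧ dz
  d(2*w*x - 2*y^2) includes (∂/∂x)(2*w*x - 2*y^2) dx = (2*w) dx, which multiplied by dy ∧ dz gives (2*w) dx ∧ dy ∧ dz
  d(2*w*x - 2*y^2) includes (∂/∂w)(2*w*x - 2*y^2) dw = (2*x) dw, which multiplied by dy ∧ dz gives (2*x) dy ∧ dz ∧ dw
  d(w*y) includes (∂/∂y)(w*y) dy = (w) dy, which multiplied by dz ∧ dw gives (w) dy ∧ dz ∧ dw
Collecting like 3-forms: d(omega) = (2*w - 3*z) dx ∧ dy ∧ dz + (w + 2*x) dy ∧ dz ∧ dw.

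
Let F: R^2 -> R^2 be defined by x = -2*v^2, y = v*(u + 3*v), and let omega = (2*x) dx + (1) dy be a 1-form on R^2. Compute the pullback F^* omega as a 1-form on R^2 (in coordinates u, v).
F^* omega = (v) du + (u + 16*v^3 + 6*v) dv

Using F^*(f dg) = (f ∘ F) d(g ∘ F), substitute each coordinate x_i by F_i(u, v) in f_i, and replace dx_i by d F_i = (∂F_i/∂u) du + (∂F_i/∂v) dv.
  For the x component: f_1(F) = -4*v^2; d F_1 = (0) du + (-4*v) dv
  For the y component: f_2(F) = 1; d F_2 = (v) du + (u + 6*v) dv
Combining and collecting du, dv coefficients:
  coeff of du: v
  coeff of dv: u + 16*v^3 + 6*v
F^* omega = (v) du + (u + 16*v^3 + 6*v) dv.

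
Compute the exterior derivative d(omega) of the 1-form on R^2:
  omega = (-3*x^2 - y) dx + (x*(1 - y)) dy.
d(omega) = (2 - y) dx ∧ dy

For a 1-form omega = sum_i f_i dx_i, the exterior derivative is
  d(omega) = sum_{i < j} (∂f_j/∂x_i - ∂f_i/∂x_j) dx_i ∧ dx_j.
  coefficient of dx ∧ dy: ∂f_2/∂x - ∂f_1/∂y = ∂(x*(1 - y))/∂x - ∂(-3*x^2 - y)/∂y = 2 - y
Assembling: d(omega) = (2 - y) dx ∧ dy.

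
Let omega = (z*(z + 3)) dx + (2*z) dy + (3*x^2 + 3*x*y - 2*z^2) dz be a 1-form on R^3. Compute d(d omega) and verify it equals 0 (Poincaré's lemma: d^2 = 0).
d(d omega) = 0

Step 1: d omega = sum_{i<j} (∂f_j/∂x_i - ∂f_i/∂x_j) dx_i ∧ dx_j:
  coeff of dx ∧ dy: 0
  coeff of dx ∧ dz: 6*x + 3*y - 2*z - 3
  coeff of dy ∧ dz: 3*x - 2
Step 2: Apply d again to each 2-form coefficient. The only possible 3-form in R^3 is dx ∧ dy ∧ dz, with coefficient
  ∂(coeff of dy∧dz)/∂x - ∂(coeff of dx∧dz)/∂y + ∂(coeff of dx∧dy)/∂z
  = ∂/∂x (3*x - 2) - ∂/∂y (6*x + 3*y - 2*z - 3) + ∂/∂z (0).
Each of these terms simplifies to sums of mixed partials that cancel in pairs. The result is 0 (by equality of mixed partials for smooth functions — Schwarz / Clairaut).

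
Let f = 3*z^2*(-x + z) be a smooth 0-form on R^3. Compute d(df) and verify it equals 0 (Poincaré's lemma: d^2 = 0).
d(df) = 0

Step 1: df = sum_i (∂f/∂x_i) dx_i = (-3*z^2) dx + (0) dy + (3*z*(-2*x + 3*z)) dz.
Step 2: Apply d again. Using the 1-form formula, the coefficient of dx ∧ dy in d(df) is ∂^2 f/∂x ∂y - ∂^2 f/∂y ∂x = (0) - (0) = 0 (equality of mixed partials for smooth f).
Similarly for dx ∧ dz and dy ∧ dz — all coefficients vanish. So d(df) = 0.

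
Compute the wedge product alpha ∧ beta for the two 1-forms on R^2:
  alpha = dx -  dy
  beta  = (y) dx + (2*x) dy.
alpha ∧ beta = (2*x + y) dx ∧ dy

Distribute the wedge, using dx_i ∧ dx_j = -dx_j ∧ dx_i and dx_i ∧ dx_i = 0. For each pair (i, j) with i < j, the coefficient of dx_i ∧ dx_j in alpha ∧ beta is (alpha_i * beta_j - alpha_j * beta_i). Collecting: alpha ∧ beta = (2*x + y) dx ∧ dy.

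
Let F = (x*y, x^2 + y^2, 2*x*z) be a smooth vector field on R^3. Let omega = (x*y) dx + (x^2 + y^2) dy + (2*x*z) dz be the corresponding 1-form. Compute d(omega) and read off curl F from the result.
d(omega) = (0) dy ∧ dz + (-2*z) dz ∧ dx + (x) dx ∧ dy; curl F = (0, -2*z, x)

d omega = sum_{i<j} (∂f_j/∂x_i - ∂f_i/∂x_j) dx_i ∧ dx_j. Under the identification (dy ∧ dz, dz ∧ dx, dx ∧ dy) ↔ (e_x, e_y, e_z), the coefficients are exactly the components of curl F. Compute:
  ∂R/∂y - ∂Q/∂z = (0) - (0) = 0
  ∂P/∂z - ∂R/∂x = (0) - (2*z) = -2*z
  ∂Q/∂x - ∂P/∂y = (2*x) - (x) = x.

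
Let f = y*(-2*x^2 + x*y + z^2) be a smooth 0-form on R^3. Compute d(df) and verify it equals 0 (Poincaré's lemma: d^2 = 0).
d(df) = 0

Step 1: df = sum_i (∂f/∂x_i) dx_i = (y*(-4*x + y)) dx + (-2*x^2 + 2*x*y + z^2) dy + (2*y*z) dz.
Step 2: Apply d again. Using the 1-form formula, the coefficient of dx ∧ dy in d(df) is ∂^2 f/∂x ∂y - ∂^2 f/∂y ∂x = (-4*x + 2*y) - (-4*x + 2*y) = 0 (equality of mixed partials for smooth f).
Similarly for dx ∧ dz and dy ∧ dz — all coefficients vanish. So d(df) = 0.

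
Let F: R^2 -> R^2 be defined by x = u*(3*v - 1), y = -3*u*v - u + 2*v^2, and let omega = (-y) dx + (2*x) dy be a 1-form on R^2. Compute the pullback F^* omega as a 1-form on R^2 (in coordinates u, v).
F^* omega = (-9*u*v^2 + u - 6*v^3 + 2*v^2) du + (u*(-9*u*v + 9*u + 18*v^2 - 8*v)) dv

Using F^*(f dg) = (f ∘ F) d(g ∘ F), substitute each coordinate x_i by F_i(u, v) in f_i, and replace dx_i by d F_i = (∂F_i/∂u) du + (∂F_i/∂v) dv.
  For the x component: f_1(F) = 3*u*v + u - 2*v^2; d F_1 = (3*v - 1) du + (3*u) dv
  For the y component: f_2(F) = 2*u*(3*v - 1); d F_2 = (-3*v - 1) du + (-3*u + 4*v) dv
Combining and collecting du, dv coefficients:
  coeff of du: -9*u*v^2 + u - 6*v^3 + 2*v^2
  coeff of dv: u*(-9*u*v + 9*u + 18*v^2 - 8*v)
F^* omega = (-9*u*v^2 + u - 6*v^3 + 2*v^2) du + (u*(-9*u*v + 9*u + 18*v^2 - 8*v)) dv.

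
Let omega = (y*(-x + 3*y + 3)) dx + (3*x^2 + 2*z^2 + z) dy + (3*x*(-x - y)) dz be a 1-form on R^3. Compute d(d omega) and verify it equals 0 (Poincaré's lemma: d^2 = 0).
d(d omega) = 0

Step 1: d omega = sum_{i<j} (∂f_j/∂x_i - ∂f_i/∂x_j) dx_i ∧ dx_j:
  coeff of dx ∧ dy: 7*x - 6*y - 3
  coeff of dx ∧ dz: -6*x - 3*y
  coeff of dy ∧ dz: -3*x - 4*z - 1
Step 2: Apply d again to each 2-form coefficient. The only possible 3-form in R^3 is dx ∧ dy ∧ dz, with coefficient
  ∂(coeff of dy∧dz)/∂x - ∂(coeff of dx∧dz)/∂y + ∂(coeff of dx∧dy)/∂z
  = ∂/∂x (-3*x - 4*z - 1) - ∂/∂y (-6*x - 3*y) + ∂/∂z (7*x - 6*y - 3).
Each of these terms simplifies to sums of mixed partials that cancel in pairs. The result is 0 (by equality of mixed partials for smooth functions — Schwarz / Clairaut).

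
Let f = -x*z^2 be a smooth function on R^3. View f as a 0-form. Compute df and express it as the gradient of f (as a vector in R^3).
df = (-z^2) dx + (0) dy + (-2*x*z) dz; grad f = (-z^2, 0, -2*x*z)

For a 0-form f, d f = (∂f/∂x) dx + (∂f/∂y) dy + (∂f/∂z) dz. The components of the vector representation are exactly the entries of grad f in Cartesian coordinates:
  ∂f/∂x = -z^2
  ∂f/∂y = 0
  ∂f/∂z = -2*x*z.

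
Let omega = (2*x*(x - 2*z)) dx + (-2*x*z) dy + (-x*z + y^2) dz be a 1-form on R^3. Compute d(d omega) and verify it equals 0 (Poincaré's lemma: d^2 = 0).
d(d omega) = 0

Step 1: d omega = sum_{i<j} (∂f_j/∂x_i - ∂f_i/∂x_j) dx_i ∧ dx_j:
  coeff of dx ∧ dy: -2*z
  coeff of dx ∧ dz: 4*x - z
  coeff of dy ∧ dz: 2*x + 2*y
Step 2: Apply d again to each 2-form coefficient. The only possible 3-form in R^3 is dx ∧ dy ∧ dz, with coefficient
  ∂(coeff of dy∧dz)/∂x - ∂(coeff of dx∧dz)/∂y + ∂(coeff of dx∧dy)/∂z
  = ∂/∂x (2*x + 2*y) - ∂/∂y (4*x - z) + ∂/∂z (-2*z).
Each of these terms simplifies to sums of mixed partials that cancel in pairs. The result is 0 (by equality of mixed partials for smooth functions — Schwarz / Clairaut).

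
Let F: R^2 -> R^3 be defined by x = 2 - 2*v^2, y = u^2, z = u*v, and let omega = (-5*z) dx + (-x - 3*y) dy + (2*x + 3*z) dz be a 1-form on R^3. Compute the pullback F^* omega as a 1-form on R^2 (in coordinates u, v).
F^* omega = (-6*u^3 + 7*u*v^2 - 4*u - 4*v^3 + 4*v) du + (u*(3*u*v + 16*v^2 + 4)) dv

Using F^*(f dg) = (f ∘ F) d(g ∘ F), substitute each coordinate x_i by F_i(u, v) in f_i, and replace dx_i by d F_i = (∂F_i/∂u) du + (∂F_i/∂v) dv.
  For the x component: f_1(F) = -5*u*v; d F_1 = (0) du + (-4*v) dv
  For the y component: f_2(F) = -3*u^2 + 2*v^2 - 2; d F_2 = (2*u) du + (0) dv
  For the z component: f_3(F) = 3*u*v - 4*v^2 + 4; d F_3 = (v) du + (u) dv
Combining and collecting du, dv coefficients:
  coeff of du: -6*u^3 + 7*u*v^2 - 4*u - 4*v^3 + 4*v
  coeff of dv: u*(3*u*v + 16*v^2 + 4)
F^* omega = (-6*u^3 + 7*u*v^2 - 4*u - 4*v^3 + 4*v) du + (u*(3*u*v + 16*v^2 + 4)) dv.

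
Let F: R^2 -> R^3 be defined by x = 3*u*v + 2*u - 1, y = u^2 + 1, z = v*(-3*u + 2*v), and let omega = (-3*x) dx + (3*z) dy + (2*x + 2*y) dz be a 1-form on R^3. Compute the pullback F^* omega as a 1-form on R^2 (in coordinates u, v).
F^* omega = (-24*u^2*v - 33*u*v^2 - 48*u*v - 12*u + 9*v + 6) du + (u*(-6*u^2 - 37*u*v - 30*u + 24*v^2 + 16*v + 9)) dv

Using F^*(f dg) = (f ∘ F) d(g ∘ F), substitute each coordinate x_i by F_i(u, v) in f_i, and replace dx_i by d F_i = (∂F_i/∂u) du + (∂F_i/∂v) dv.
  For the x component: f_1(F) = -9*u*v - 6*u + 3; d F_1 = (3*v + 2) du + (3*u) dv
  For the y component: f_2(F) = 3*v*(-3*u + 2*v); d F_2 = (2*u) du + (0) dv
  For the z component: f_3(F) = 2*u*(u + 3*v + 2); d F_3 = (-3*v) du + (-3*u + 4*v) dv
Combining and collecting du, dv coefficients:
  coeff of du: -24*u^2*v - 33*u*v^2 - 48*u*v - 12*u + 9*v + 6
  coeff of dv: u*(-6*u^2 - 37*u*v - 30*u + 24*v^2 + 16*v + 9)
F^* omega = (-24*u^2*v - 33*u*v^2 - 48*u*v - 12*u + 9*v + 6) du + (u*(-6*u^2 - 37*u*v - 30*u + 24*v^2 + 16*v + 9)) dv.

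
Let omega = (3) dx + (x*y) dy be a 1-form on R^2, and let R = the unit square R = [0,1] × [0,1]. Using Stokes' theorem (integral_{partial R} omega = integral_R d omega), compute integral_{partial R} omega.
integral_(partial R) omega = 1/2

Stokes: integral_partial_R omega = integral_R d omega with d omega = (∂Q/∂x - ∂P/∂y) dx ∧ dy.
  ∂Q/∂x = y
  ∂P/∂y = 0
  integrand = ∂Q/∂x - ∂P/∂y = y.
Integrating over R: integral_0^1 integral_0^1 (y) dx dy = 1/2.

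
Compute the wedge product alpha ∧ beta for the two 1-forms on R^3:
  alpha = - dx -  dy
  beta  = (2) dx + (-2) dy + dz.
alpha ∧ beta = (4) dx ∧ dy + (-1) dx ∧ dz + (-1) dy ∧ dz

Distribute the wedge, using dx_i ∧ dx_j = -dx_j ∧ dx_i and dx_i ∧ dx_i = 0. For each pair (i, j) with i < j, the coefficient of dx_i ∧ dx_j in alpha ∧ beta is (alpha_i * beta_j - alpha_j * beta_i). Collecting: alpha ∧ beta = (4) dx ∧ dy + (-1) dx ∧ dz + (-1) dy ∧ dz.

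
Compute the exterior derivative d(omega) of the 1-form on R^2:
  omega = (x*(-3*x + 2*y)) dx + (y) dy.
d(omega) = (-2*x) dx ∧ dy

For a 1-form omega = sum_i f_i dx_i, the exterior derivative is
  d(omega) = sum_{i < j} (∂f_j/∂x_i - ∂f_i/∂x_j) dx_i ∧ dx_j.
  coefficient of dx ∧ dy: ∂f_2/∂x - ∂f_1/∂y = ∂(y)/∂x - ∂(x*(-3*x + 2*y))/∂y = -2*x
Assembling: d(omega) = (-2*x) dx ∧ dy.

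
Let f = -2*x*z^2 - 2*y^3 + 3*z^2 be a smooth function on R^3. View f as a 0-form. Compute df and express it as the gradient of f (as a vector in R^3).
df = (-2*z^2) dx + (-6*y^2) dy + (2*z*(3 - 2*x)) dz; grad f = (-2*z^2, -6*y^2, 2*z*(3 - 2*x))

For a 0-form f, d f = (∂f/∂x) dx + (∂f/∂y) dy + (∂f/∂z) dz. The components of the vector representation are exactly the entries of grad f in Cartesian coordinates:
  ∂f/∂x = -2*z^2
  ∂f/∂y = -6*y^2
  ∂f/∂z = 2*z*(3 - 2*x).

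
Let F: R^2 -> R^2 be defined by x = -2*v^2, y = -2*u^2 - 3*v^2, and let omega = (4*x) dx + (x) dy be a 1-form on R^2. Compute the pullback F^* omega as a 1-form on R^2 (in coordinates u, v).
F^* omega = (8*u*v^2) du + (44*v^3) dv

Using F^*(f dg) = (f ∘ F) d(g ∘ F), substitute each coordinate x_i by F_i(u, v) in f_i, and replace dx_i by d F_i = (∂F_i/∂u) du + (∂F_i/∂v) dv.
  For the x component: f_1(F) = -8*v^2; d F_1 = (0) du + (-4*v) dv
  For the y component: f_2(F) = -2*v^2; d F_2 = (-4*u) du + (-6*v) dv
Combining and collecting du, dv coefficients:
  coeff of du: 8*u*v^2
  coeff of dv: 44*v^3
F^* omega = (8*u*v^2) du + (44*v^3) dv.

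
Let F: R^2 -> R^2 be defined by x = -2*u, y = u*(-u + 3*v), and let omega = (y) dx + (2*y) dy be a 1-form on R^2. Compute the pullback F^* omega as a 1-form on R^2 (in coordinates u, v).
F^* omega = (2*u*(2*u^2 - 9*u*v + u + 9*v^2 - 3*v)) du + (6*u^2*(-u + 3*v)) dv

Using F^*(f dg) = (f ∘ F) d(g ∘ F), substitute each coordinate x_i by F_i(u, v) in f_i, and replace dx_i by d F_i = (∂F_i/∂u) du + (∂F_i/∂v) dv.
  For the x component: f_1(F) = u*(-u + 3*v); d F_1 = (-2) du + (0) dv
  For the y component: f_2(F) = 2*u*(-u + 3*v); d F_2 = (-2*u + 3*v) du + (3*u) dv
Combining and collecting du, dv coefficients:
  coeff of du: 2*u*(2*u^2 - 9*u*v + u + 9*v^2 - 3*v)
  coeff of dv: 6*u^2*(-u + 3*v)
F^* omega = (2*u*(2*u^2 - 9*u*v + u + 9*v^2 - 3*v)) du + (6*u^2*(-u + 3*v)) dv.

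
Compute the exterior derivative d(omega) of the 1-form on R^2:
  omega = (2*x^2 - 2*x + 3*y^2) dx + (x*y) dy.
d(omega) = (-5*y) dx ∧ dy

For a 1-form omega = sum_i f_i dx_i, the exterior derivative is
  d(omega) = sum_{i < j} (∂f_j/∂x_i - ∂f_i/∂x_j) dx_i ∧ dx_j.
  coefficient of dx ∧ dy: ∂f_2/∂x - ∂f_1/∂y = ∂(x*y)/∂x - ∂(2*x^2 - 2*x + 3*y^2)/∂y = -5*y
Assembling: d(omega) = (-5*y) dx ∧ dy.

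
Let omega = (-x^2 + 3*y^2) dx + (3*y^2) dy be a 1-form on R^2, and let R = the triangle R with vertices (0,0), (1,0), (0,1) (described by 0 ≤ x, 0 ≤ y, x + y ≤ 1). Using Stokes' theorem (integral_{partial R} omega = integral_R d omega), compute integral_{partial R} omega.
integral_(partial R) omega = -1

Stokes: integral_partial_R omega = integral_R d omega with d omega = (∂Q/∂x - ∂P/∂y) dx ∧ dy.
  ∂Q/∂x = 0
  ∂P/∂y = 6*y
  integrand = ∂Q/∂x - ∂P/∂y = -6*y.
Integrating over R: integral_0^1 integral_0^{1-x} (-6*y) dy dx = -1.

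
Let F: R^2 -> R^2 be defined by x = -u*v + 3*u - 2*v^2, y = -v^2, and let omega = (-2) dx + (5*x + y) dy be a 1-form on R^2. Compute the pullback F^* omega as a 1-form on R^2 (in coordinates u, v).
F^* omega = (2*v - 6) du + (10*u*v^2 - 30*u*v + 2*u + 22*v^3 + 8*v) dv

Using F^*(f dg) = (f ∘ F) d(g ∘ F), substitute each coordinate x_i by F_i(u, v) in f_i, and replace dx_i by d F_i = (∂F_i/∂u) du + (∂F_i/∂v) dv.
  For the x component: f_1(F) = -2; d F_1 = (3 - v) du + (-u - 4*v) dv
  For the y component: f_2(F) = -5*u*v + 15*u - 11*v^2; d F_2 = (0) du + (-2*v) dv
Combining and collecting du, dv coefficients:
  coeff of du: 2*v - 6
  coeff of dv: 10*u*v^2 - 30*u*v + 2*u + 22*v^3 + 8*v
F^* omega = (2*v - 6) du + (10*u*v^2 - 30*u*v + 2*u + 22*v^3 + 8*v) dv.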